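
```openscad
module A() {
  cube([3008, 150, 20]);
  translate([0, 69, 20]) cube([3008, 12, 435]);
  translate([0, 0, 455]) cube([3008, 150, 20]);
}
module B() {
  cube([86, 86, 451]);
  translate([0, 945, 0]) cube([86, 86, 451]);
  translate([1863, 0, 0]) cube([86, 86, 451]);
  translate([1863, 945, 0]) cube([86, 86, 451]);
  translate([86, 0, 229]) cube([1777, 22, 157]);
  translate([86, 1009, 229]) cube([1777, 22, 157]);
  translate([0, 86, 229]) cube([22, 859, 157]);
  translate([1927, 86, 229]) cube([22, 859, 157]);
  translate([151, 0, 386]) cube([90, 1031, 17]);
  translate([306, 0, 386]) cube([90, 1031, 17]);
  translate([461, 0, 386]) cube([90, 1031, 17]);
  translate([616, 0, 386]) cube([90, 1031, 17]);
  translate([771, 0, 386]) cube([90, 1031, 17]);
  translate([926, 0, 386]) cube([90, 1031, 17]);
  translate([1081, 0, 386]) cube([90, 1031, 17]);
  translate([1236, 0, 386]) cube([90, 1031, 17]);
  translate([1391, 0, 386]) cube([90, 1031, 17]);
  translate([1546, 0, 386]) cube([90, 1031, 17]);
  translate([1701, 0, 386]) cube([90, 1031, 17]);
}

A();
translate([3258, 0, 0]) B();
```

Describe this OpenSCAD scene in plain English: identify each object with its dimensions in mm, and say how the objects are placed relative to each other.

A is an I-beam lying along x, 3008 mm long. Overall section height 475 mm. Two flanges 150 mm wide (y) and 20 mm thick, one on the floor and one at the top; a web 12 mm thick runs between them, centred on the flange width.

B is a bed frame 1949 mm long (x) by 1031 mm wide (y). Four 86×86 mm corner posts, 451 mm tall, at the corners of the footprint. Four rails of 22 mm thickness and 157 mm height run between adjacent posts with their undersides at z = 229 mm, their outer faces flush with the outside of the frame (the two x-running rails run between the posts' inner faces; the two y-running rails run between the posts' inner faces). 11 slats, each 90 mm wide (x) and 17 mm thick, lie across the top of the two x-running rails, running the full 1031 mm width of the frame in y; the slats are evenly spaced along x between the inner faces of the end posts with equal gaps (rounded down to the nearest mm) at the −x end and between each pair — any rounding remainder accumulates at the +x end.

The bed frame is on the floor beside the I-beam on its +x side.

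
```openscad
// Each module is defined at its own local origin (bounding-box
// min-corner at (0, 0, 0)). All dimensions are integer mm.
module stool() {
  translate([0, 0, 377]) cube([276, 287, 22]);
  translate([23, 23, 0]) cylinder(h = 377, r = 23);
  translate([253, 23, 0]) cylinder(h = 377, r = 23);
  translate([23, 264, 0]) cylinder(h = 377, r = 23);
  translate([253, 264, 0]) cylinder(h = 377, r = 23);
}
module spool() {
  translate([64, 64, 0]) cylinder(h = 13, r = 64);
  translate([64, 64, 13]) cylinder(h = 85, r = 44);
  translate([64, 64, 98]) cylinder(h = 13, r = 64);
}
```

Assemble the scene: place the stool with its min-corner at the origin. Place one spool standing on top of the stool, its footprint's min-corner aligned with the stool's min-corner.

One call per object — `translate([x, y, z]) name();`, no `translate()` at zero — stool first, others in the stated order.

stool();
translate([0, 0, 399]) spool();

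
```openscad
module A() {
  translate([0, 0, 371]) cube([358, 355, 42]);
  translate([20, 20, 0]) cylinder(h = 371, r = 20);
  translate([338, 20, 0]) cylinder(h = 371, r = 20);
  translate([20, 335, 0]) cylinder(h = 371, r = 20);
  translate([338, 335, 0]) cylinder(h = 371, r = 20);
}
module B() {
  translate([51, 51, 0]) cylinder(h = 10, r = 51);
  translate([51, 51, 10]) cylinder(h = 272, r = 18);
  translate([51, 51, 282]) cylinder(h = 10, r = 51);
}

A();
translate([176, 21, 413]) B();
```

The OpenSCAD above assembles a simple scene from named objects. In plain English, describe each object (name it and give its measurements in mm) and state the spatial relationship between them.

A is a four-legged stool. The seat is 358×355 mm, 42 mm thick, top at z = 413 mm. It stands on four round legs, each 40 mm in diameter, from z = 0 to the seat underside, each leg's axis is inset half a diameter from the nearest pair of seat edges (so the leg's bounding box is flush with the corner).

B is a spool: two coaxial disc flanges of radius 51 mm and thickness 10 mm, joined by a core cylinder of radius 18 mm and height 272 mm. The lower flange rests on z = 0 and the three cylinders share a vertical axis.

The spool is on top of the stool.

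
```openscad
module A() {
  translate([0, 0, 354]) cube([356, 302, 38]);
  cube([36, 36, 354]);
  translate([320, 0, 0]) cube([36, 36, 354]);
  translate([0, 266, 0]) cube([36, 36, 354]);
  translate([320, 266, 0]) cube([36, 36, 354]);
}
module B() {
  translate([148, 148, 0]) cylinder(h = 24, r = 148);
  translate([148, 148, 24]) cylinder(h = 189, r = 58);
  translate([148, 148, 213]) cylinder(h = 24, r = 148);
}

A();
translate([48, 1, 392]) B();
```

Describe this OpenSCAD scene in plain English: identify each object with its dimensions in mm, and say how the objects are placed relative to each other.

A is a four-legged stool. The seat is a 356×302×38 mm slab whose top surface is at z = 392 mm; four square legs, each 36×36 mm in cross-section, run from the floor (z = 0) to the underside of the seat, each flush with a corner of the seat.

B is a spool: two coaxial disc flanges of radius 148 mm and thickness 24 mm, joined by a core cylinder of radius 58 mm and height 189 mm. The lower flange rests on z = 0 and the three cylinders share a vertical axis.

The spool is on top of the stool.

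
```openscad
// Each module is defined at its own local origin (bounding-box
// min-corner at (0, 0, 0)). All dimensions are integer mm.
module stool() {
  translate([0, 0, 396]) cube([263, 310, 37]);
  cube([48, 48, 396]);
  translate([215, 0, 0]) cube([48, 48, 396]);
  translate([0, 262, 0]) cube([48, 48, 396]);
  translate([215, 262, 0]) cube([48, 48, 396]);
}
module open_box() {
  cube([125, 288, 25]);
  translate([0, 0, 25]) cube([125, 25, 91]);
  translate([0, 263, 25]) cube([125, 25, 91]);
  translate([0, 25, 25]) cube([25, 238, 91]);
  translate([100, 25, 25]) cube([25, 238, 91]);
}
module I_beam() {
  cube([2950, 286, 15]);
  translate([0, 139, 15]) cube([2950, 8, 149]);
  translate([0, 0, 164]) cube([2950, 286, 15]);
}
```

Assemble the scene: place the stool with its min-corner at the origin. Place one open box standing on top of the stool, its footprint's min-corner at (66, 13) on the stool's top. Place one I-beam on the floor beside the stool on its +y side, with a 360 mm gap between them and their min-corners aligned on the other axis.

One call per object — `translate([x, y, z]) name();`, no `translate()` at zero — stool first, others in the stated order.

stool();
translate([66, 13, 433]) open_box();
translate([0, 670, 0]) I_beam();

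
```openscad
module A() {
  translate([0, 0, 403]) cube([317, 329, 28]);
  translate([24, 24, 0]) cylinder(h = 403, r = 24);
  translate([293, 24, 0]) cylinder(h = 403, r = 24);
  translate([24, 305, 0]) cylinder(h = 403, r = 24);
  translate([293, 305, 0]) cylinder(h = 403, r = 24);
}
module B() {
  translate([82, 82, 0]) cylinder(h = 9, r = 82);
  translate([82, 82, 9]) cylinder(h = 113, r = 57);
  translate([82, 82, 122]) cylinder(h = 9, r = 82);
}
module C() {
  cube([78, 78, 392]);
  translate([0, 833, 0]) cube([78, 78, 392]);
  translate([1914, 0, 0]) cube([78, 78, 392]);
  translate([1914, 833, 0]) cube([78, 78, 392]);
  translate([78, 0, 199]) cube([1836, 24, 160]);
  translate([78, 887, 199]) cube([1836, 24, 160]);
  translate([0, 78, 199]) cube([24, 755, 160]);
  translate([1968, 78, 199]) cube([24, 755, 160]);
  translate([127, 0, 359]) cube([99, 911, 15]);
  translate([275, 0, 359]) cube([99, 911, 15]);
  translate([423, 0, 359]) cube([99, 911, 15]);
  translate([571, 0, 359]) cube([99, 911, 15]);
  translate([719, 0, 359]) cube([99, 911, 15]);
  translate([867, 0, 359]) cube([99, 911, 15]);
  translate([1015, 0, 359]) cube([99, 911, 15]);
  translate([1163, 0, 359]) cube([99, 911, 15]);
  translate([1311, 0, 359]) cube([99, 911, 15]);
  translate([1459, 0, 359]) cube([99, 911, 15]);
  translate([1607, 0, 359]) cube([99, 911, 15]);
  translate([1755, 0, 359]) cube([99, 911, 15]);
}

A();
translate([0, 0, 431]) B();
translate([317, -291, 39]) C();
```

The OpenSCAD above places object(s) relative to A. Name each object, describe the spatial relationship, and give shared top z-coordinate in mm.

Both tops at z = 431 mm.

A is a stool. B is a spool. C is a bed frame. The spool is on top of the stool. The bed frame is beside the stool with their tops flush at z = 431. The shared top z-coordinate is 431 mm.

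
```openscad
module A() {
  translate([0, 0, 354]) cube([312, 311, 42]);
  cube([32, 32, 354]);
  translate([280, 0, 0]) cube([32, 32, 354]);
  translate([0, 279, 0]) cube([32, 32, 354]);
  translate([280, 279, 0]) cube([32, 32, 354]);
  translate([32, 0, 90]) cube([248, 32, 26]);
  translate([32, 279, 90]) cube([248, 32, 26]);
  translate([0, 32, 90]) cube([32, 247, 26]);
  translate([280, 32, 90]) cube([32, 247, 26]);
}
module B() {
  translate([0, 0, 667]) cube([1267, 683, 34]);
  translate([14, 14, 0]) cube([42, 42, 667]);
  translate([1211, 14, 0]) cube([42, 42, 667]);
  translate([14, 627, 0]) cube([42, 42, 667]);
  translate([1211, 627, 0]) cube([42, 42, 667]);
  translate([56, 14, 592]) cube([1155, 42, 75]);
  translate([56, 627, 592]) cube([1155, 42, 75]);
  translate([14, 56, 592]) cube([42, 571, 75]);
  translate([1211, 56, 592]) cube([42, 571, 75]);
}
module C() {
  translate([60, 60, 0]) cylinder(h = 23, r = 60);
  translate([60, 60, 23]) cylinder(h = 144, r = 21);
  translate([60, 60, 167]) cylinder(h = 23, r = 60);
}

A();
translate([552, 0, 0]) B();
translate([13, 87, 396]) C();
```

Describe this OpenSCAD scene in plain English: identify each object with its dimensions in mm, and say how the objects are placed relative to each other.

A is a four-legged stool. The seat is a 312×311×42 mm slab whose top surface is at z = 396 mm; four square legs, each 32×32 mm in cross-section, run from the floor (z = 0) to the underside of the seat, each flush with a corner of the seat. Four stretchers, 32 mm wide and 26 mm tall, connect adjacent legs with their undersides at z = 90 mm, each running between the inner faces of the legs it joins and aligned with the legs' outer faces on the other axis.

B is a table: top 1267 mm (x) × 683 mm (y), 34 mm thick, upper face at z = 701 mm, on four 42×42 mm square legs, each inset 14 mm from the nearest pair of top edges, running from z = 0 to the bottom of the top. Four apron rails, 42 mm thick and 75 mm tall, run between adjacent legs with their top edges flush with the underside of the top and their outer faces flush with the legs' outer faces.

C is a spool: two coaxial disc flanges of radius 60 mm and thickness 23 mm, joined by a core cylinder of radius 21 mm and height 144 mm. The lower flange rests on z = 0 and the three cylinders share a vertical axis.

The table is on the floor beside the stool on its +x side. The spool is on top of the stool.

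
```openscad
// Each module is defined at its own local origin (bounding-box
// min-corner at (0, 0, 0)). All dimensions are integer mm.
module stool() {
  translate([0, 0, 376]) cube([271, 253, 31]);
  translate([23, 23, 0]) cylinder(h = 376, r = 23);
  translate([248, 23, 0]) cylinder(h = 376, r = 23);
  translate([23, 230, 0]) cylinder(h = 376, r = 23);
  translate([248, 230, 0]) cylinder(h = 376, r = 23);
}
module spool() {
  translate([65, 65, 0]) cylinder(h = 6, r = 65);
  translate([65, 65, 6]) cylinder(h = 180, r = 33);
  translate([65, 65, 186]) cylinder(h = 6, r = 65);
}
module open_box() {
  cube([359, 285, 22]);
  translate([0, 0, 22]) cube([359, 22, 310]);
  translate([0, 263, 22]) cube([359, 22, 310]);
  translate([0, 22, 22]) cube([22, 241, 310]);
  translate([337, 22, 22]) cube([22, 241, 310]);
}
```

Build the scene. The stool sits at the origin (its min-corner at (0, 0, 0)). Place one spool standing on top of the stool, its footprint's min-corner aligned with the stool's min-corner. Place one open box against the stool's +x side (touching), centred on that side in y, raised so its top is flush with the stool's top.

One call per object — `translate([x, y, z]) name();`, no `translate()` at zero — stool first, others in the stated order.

stool();
translate([0, 0, 407]) spool();
translate([271, -16, 75]) open_box();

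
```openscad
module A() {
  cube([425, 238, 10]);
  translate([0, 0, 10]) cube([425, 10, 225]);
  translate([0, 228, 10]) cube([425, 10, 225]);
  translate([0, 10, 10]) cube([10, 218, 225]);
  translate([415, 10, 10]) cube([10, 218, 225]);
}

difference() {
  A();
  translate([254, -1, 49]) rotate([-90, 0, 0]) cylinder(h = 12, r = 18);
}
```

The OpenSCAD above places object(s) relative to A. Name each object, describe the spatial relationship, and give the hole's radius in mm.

The subtracted cylinder has r = 18 mm.

A is an open box. The open box has a circular hole through its front wall. The hole's radius is 18 mm.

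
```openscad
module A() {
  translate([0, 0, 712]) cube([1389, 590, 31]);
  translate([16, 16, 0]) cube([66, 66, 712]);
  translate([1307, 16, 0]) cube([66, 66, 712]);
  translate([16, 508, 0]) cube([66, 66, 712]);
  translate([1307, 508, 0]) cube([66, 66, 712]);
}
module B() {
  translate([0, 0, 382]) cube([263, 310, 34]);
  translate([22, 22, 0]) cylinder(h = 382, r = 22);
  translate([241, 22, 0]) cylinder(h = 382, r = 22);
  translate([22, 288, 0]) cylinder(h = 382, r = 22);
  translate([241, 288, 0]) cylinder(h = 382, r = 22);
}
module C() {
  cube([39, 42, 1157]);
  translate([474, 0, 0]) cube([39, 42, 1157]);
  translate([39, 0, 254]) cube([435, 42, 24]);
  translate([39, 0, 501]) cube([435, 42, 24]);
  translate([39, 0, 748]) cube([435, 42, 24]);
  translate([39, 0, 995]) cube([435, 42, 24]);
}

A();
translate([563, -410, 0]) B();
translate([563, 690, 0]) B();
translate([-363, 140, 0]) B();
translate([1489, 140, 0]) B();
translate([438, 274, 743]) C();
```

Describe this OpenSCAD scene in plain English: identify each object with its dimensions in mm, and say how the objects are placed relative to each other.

A is a table with a 1389×590 mm rectangular top, 31 mm thick, top surface at z = 743 mm, supported by four 66×66 mm square legs, each inset 16 mm from the nearest pair of top edges, running from the floor.

B is a simple wooden stool: a rectangular seat 263 mm (x) by 310 mm (y), 34 mm thick, top face at z = 416 mm, on four round legs, each 44 mm in diameter. The legs rest on z = 0, each leg's axis is inset half a diameter from the nearest pair of seat edges (so the leg's bounding box is flush with the corner).

C is a straight ladder. Two 39×42 mm vertical rails, 1157 mm tall, stand 513 mm apart (outside-to-outside) with their front faces coplanar on the −y side. 4 rungs, each 42 mm deep and 24 mm tall, span between the inner faces of the rails, front faces flush with the rails. The lowest rung's underside is at z = 254 mm and rungs are spaced 247 mm apart (underside to underside).

Four stools sit around the table at the −y, +y, −x, +x sides. The ladder is on top of the table, centred.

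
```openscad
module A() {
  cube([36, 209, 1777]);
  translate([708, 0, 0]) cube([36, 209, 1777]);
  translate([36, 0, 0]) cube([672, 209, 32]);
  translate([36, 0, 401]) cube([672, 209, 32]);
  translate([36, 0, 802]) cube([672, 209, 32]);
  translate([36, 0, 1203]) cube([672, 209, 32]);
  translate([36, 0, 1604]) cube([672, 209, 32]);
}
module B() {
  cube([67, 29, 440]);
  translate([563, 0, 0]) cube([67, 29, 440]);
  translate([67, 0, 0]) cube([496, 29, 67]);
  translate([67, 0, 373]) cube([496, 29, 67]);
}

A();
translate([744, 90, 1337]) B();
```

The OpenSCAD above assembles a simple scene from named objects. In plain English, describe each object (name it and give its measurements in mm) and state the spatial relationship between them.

A is a bookshelf 744 mm wide overall, 209 mm deep and 1777 mm tall. The two sides are 36 mm thick vertical panels. 5 horizontal shelves of 32 mm thickness span between the inner faces of the sides; the lowest shelf sits on the floor and shelves are stacked with a clear vertical gap of 369 mm between each pair.

B is a rectangular picture frame lying in the x–z plane (depth along y). The opening is 496 mm wide (x) by 306 mm tall (z), surrounded by a border 67 mm wide on all four sides. The frame is 29 mm deep and is made of two full-height vertical stiles with two horizontal rails fitted between them.

The picture frame is beside the bookshelf with their tops flush at z = 1777.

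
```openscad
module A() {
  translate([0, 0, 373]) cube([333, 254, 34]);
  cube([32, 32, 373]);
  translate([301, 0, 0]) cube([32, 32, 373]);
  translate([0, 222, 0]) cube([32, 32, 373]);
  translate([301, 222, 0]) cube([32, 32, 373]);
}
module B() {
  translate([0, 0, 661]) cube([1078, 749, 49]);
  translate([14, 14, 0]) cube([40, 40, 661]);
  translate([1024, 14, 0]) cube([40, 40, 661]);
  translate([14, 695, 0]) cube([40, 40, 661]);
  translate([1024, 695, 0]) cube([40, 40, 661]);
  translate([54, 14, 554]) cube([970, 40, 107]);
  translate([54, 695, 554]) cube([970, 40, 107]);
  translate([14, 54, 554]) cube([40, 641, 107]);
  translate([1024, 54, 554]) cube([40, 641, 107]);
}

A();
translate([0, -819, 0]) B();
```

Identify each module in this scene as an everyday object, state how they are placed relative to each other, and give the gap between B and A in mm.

A is a stool. B is a table. The table is on the floor beside the stool on its −y side. The gap between the table and the stool is 70 mm.

The table's nearest face is 70 mm from the stool's −y face.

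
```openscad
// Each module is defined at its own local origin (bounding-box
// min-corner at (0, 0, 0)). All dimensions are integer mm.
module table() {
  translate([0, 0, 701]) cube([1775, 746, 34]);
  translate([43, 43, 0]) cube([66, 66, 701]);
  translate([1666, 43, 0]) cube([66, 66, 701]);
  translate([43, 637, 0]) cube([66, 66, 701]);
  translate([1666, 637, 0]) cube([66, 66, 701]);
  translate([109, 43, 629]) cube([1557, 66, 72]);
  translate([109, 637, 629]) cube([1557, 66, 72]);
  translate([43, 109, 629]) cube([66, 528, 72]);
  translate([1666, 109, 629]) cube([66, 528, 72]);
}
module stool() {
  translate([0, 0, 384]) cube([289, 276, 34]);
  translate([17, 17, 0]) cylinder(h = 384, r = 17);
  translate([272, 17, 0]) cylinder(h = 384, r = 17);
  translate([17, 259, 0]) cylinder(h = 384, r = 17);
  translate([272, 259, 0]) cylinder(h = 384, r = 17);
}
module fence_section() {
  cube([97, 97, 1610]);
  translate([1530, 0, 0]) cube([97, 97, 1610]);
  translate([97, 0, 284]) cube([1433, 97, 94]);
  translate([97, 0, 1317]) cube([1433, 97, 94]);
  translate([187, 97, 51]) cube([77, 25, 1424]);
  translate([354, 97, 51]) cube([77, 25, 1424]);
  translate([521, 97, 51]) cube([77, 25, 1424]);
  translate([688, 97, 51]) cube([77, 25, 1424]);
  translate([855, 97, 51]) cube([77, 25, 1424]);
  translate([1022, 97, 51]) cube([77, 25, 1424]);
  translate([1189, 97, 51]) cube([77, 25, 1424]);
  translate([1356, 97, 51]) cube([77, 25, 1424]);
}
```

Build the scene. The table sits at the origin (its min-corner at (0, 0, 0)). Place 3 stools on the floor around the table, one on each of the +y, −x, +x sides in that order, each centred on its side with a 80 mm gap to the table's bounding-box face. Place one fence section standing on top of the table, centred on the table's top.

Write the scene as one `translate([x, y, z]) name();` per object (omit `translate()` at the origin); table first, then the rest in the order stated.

table();
translate([743, 826, 0]) stool();
translate([-369, 235, 0]) stool();
translate([1855, 235, 0]) stool();
translate([74, 312, 735]) fence_section();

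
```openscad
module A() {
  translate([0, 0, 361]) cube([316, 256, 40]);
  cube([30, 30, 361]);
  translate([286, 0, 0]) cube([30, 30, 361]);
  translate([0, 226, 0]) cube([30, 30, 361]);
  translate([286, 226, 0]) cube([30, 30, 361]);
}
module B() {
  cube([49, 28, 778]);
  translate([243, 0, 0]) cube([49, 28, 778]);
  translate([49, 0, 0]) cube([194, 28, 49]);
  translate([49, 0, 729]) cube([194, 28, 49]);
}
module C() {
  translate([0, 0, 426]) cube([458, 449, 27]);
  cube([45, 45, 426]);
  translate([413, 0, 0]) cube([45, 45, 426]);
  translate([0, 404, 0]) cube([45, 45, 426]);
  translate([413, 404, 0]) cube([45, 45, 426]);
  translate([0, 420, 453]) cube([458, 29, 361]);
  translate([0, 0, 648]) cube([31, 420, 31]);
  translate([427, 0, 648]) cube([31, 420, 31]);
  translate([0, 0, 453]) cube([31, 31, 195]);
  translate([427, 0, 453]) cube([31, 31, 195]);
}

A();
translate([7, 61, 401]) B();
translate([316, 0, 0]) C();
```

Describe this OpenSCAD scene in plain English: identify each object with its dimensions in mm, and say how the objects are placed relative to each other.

A is a four-legged stool. The seat is a 316×256×40 mm slab whose top surface is at z = 401 mm; four square legs, each 30×30 mm in cross-section, run from the floor (z = 0) to the underside of the seat, each flush with a corner of the seat.

B is a rectangular picture frame lying in the x–z plane (depth along y). The opening is 194 mm wide (x) by 680 mm tall (z), surrounded by a border 49 mm wide on all four sides. The frame is 28 mm deep and is made of two full-height vertical stiles with two horizontal rails fitted between them.

C is a chair: 458×449 mm seat, 27 mm thick, top at z = 453 mm, on four 45 mm square corner legs flush with the seat edges. A 29 mm thick backrest slab spans the full seat width, extending 361 mm above the seat top, its back face flush with the seat's +y edge. Two armrests of 31×31 mm section run along each side from the seat's front edge to the front of the backrest, top faces 226 mm above the seat top and outer faces flush with the seat's x-edges; a 31×31 mm post under the front of each armrest stands on the seat at the front corner.

The picture frame is on top of the stool. The chair is against the stool's +x side, with their −y faces flush.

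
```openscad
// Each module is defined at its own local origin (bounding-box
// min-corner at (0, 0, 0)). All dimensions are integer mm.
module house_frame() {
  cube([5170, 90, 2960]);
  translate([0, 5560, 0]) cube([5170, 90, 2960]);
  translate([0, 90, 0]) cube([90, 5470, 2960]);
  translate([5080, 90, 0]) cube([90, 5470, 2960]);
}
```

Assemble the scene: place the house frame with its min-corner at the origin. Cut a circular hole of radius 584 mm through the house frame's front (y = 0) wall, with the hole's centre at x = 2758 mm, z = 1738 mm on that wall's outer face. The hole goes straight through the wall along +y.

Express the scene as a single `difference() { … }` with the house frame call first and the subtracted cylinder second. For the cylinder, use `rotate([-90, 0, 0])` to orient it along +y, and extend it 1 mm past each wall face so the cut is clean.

difference() {
  house_frame();
  translate([2758, -1, 1738]) rotate([-90, 0, 0]) cylinder(h = 92, r = 584);
}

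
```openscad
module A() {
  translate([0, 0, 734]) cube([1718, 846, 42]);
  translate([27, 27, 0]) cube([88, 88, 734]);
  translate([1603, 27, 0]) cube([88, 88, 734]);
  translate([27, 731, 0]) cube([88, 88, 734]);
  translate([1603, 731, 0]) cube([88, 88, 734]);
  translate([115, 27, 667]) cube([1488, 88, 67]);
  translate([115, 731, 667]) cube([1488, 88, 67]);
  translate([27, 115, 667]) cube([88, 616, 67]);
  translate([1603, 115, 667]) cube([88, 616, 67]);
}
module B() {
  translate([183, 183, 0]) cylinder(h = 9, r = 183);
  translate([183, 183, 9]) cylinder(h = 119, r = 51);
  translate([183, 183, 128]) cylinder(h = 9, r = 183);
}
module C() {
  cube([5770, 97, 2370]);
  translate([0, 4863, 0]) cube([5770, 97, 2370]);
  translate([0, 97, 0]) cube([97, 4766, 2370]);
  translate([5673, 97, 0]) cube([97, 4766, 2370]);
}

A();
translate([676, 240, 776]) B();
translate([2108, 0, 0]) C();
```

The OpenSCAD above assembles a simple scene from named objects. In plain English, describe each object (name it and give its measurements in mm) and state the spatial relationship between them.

A is a table: top 1718 mm (x) × 846 mm (y), 42 mm thick, upper face at z = 776 mm, on four 88×88 mm square legs, each inset 27 mm from the nearest pair of top edges, running from z = 0 to the bottom of the top. Four apron rails, 88 mm thick and 67 mm tall, run between adjacent legs with their top edges flush with the underside of the top and their outer faces flush with the legs' outer faces.

B is a spool: two coaxial disc flanges of radius 183 mm and thickness 9 mm, joined by a core cylinder of radius 51 mm and height 119 mm. The lower flange rests on z = 0 and the three cylinders share a vertical axis.

C is a box-shaped house frame (walls only): outside footprint 5770×4960 mm, wall height 2370 mm, wall thickness 97 mm. The two y-facing walls run the full x-width; the two x-facing walls fit between the inner faces of the y-facing walls.

The spool is on top of the table, centred. The house frame is on the floor beside the table on its +x side.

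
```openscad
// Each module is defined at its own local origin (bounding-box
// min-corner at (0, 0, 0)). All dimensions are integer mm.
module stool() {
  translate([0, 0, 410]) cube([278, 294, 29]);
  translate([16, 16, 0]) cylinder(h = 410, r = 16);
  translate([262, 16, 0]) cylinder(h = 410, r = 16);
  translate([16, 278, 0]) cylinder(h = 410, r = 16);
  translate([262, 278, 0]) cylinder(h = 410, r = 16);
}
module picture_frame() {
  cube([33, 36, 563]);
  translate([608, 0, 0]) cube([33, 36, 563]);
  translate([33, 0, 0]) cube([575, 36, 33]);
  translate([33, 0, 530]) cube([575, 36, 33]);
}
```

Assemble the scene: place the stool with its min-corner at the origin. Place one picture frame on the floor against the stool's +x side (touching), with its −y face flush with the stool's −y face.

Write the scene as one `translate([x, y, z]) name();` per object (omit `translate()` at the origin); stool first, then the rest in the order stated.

stool();
translate([278, 0, 0]) picture_frame();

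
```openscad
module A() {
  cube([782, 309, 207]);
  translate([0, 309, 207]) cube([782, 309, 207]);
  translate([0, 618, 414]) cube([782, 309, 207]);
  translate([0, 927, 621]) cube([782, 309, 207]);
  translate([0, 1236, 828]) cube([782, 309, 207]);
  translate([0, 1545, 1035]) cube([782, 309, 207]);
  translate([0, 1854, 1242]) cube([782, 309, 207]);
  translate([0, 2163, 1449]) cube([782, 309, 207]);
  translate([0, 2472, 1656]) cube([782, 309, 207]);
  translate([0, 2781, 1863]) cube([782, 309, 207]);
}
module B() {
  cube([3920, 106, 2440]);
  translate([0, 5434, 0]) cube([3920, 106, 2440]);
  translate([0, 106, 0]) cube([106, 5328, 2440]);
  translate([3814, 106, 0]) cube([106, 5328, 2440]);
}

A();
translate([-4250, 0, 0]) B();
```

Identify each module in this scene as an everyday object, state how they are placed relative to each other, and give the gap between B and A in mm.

A is a staircase. B is a house frame. The house frame is on the floor beside the staircase on its −x side. The gap between the house frame and the staircase is 330 mm.

The house frame's nearest face is 330 mm from the staircase's −x face.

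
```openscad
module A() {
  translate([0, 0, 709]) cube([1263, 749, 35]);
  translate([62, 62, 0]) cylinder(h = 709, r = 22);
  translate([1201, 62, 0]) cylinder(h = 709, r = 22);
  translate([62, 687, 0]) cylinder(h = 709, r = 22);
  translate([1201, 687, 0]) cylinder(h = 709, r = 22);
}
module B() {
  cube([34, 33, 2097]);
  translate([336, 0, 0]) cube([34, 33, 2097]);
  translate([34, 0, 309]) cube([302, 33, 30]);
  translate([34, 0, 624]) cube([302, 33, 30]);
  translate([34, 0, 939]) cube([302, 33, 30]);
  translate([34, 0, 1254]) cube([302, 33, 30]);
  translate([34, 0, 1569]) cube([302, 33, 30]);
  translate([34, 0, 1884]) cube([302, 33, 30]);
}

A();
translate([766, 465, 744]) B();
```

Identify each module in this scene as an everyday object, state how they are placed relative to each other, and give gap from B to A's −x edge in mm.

A is a table. B is a ladder. The ladder is on top of the table. The gap from the ladder to the table's −x edge is 766 mm.

The ladder's min-x is at 766; the table's min-x is 0; gap = 766 mm.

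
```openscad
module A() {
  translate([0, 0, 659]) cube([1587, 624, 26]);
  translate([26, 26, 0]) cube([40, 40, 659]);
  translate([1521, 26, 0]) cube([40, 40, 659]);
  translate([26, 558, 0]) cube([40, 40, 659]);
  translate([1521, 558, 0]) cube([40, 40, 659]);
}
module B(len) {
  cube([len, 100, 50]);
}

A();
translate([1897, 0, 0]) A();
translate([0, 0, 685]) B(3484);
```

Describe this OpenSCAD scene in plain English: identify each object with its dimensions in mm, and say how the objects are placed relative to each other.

A is a table with a 1587×624 mm rectangular top, 26 mm thick, top surface at z = 685 mm, supported by four 40×40 mm square legs, each inset 26 mm from the nearest pair of top edges, running from the floor.

B is a rectangular beam 3484 mm long (x), 100 mm deep (y), 50 mm thick (z).

The beam spans the tops of two tables placed 310 mm apart, resting at z = 685 mm.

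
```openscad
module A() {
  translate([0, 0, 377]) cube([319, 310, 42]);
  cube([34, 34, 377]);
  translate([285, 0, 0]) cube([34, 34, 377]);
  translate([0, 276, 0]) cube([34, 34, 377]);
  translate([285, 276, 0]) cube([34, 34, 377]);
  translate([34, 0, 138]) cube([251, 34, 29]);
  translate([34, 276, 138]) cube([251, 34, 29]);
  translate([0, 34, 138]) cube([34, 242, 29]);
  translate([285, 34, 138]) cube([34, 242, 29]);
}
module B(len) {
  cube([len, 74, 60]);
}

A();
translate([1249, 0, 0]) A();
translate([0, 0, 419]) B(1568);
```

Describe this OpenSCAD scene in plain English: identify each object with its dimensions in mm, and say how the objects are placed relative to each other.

A is a simple wooden stool: a rectangular seat 319 mm (x) by 310 mm (y), 42 mm thick, top face at z = 419 mm, on four square legs, each 34×34 mm in cross-section. The legs rest on z = 0, each flush with a corner of the seat. Four stretchers, 34 mm wide and 29 mm tall, connect adjacent legs with their undersides at z = 138 mm, each running between the inner faces of the legs it joins and aligned with the legs' outer faces on the other axis.

B is a rectangular beam 1568 mm long (x), 74 mm deep (y), 60 mm thick (z).

The beam spans the tops of two stools placed 930 mm apart, resting at z = 419 mm.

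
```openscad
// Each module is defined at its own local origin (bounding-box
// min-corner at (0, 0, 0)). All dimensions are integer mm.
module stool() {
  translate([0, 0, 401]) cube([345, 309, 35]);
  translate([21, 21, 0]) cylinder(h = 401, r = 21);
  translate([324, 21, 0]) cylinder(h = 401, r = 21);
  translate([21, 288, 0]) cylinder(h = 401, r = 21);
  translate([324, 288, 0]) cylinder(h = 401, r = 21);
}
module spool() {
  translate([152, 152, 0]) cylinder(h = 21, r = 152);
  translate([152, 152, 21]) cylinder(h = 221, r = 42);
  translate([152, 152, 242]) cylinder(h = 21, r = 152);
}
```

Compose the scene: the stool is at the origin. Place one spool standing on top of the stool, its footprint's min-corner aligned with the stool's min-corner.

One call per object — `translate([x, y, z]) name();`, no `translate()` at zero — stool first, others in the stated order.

stool();
translate([0, 0, 436]) spool();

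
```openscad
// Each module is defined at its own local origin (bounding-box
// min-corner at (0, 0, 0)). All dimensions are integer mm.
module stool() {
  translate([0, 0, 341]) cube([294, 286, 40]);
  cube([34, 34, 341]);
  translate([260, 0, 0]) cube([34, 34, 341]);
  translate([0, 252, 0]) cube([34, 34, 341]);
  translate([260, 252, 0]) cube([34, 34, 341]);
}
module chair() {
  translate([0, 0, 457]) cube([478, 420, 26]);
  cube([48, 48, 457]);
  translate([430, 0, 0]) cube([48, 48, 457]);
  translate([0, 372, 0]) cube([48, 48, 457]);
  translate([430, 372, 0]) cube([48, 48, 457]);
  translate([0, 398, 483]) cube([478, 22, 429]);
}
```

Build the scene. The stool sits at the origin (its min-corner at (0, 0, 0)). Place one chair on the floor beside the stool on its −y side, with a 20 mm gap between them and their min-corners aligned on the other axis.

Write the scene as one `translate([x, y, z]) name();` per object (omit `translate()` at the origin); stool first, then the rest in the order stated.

stool();
translate([0, -440, 0]) chair();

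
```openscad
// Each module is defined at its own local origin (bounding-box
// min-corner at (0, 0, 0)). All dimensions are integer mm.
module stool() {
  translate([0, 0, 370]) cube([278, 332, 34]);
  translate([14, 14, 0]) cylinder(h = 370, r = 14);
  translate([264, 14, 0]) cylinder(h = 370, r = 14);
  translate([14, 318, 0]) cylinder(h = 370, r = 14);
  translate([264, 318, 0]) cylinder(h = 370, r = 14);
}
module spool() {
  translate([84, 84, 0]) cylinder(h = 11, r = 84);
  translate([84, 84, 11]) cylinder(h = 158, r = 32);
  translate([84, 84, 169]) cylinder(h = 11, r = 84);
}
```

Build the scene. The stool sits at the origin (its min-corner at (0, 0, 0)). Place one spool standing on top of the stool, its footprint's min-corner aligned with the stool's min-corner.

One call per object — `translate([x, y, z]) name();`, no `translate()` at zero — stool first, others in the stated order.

stool();
translate([0, 0, 404]) spool();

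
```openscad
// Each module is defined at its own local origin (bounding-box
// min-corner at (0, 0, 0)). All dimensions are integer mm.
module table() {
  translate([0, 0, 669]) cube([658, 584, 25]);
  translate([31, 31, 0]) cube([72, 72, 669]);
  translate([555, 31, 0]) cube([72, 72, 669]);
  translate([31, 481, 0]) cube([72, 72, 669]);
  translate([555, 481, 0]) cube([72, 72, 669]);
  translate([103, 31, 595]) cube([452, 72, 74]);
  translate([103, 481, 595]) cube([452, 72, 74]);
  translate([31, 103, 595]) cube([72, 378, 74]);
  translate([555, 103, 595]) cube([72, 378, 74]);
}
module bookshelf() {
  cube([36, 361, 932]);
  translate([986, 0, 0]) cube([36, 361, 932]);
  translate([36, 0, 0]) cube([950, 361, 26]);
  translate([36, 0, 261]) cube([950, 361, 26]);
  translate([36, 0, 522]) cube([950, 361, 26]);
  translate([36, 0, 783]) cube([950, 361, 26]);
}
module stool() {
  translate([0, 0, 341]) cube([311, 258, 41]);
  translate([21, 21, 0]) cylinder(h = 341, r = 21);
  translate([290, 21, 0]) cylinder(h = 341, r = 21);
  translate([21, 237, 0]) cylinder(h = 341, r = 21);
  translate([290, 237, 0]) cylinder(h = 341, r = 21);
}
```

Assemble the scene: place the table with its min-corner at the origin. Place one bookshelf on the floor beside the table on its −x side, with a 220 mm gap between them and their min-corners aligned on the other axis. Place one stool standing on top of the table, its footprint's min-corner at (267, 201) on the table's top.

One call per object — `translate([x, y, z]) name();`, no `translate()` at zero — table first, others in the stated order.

table();
translate([-1242, 0, 0]) bookshelf();
translate([267, 201, 694]) stool();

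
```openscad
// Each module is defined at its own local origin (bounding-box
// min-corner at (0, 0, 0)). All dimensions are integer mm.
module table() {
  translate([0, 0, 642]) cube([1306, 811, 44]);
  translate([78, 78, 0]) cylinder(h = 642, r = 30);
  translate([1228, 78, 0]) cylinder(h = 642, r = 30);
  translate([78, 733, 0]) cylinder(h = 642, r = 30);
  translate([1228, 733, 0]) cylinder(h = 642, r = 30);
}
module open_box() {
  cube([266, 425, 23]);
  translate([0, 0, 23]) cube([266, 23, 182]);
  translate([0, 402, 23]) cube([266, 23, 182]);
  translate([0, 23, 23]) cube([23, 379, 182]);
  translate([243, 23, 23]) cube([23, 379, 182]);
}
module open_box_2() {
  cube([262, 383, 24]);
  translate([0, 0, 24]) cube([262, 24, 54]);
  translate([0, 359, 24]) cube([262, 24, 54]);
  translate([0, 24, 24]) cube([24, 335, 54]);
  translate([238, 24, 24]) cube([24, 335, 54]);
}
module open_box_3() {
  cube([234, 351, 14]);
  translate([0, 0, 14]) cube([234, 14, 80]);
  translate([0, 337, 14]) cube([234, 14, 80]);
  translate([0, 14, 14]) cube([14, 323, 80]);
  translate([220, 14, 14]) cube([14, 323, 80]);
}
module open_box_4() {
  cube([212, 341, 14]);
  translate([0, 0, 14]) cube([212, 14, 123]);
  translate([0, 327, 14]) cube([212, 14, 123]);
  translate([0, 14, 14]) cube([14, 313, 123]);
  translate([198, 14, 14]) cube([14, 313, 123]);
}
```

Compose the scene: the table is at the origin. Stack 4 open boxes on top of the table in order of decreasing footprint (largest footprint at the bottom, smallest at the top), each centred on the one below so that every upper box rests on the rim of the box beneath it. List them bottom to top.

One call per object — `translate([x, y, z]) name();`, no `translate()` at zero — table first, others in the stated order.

table();
translate([520, 193, 686]) open_box();
translate([522, 214, 891]) open_box_2();
translate([536, 230, 969]) open_box_3();
translate([547, 235, 1063]) open_box_4();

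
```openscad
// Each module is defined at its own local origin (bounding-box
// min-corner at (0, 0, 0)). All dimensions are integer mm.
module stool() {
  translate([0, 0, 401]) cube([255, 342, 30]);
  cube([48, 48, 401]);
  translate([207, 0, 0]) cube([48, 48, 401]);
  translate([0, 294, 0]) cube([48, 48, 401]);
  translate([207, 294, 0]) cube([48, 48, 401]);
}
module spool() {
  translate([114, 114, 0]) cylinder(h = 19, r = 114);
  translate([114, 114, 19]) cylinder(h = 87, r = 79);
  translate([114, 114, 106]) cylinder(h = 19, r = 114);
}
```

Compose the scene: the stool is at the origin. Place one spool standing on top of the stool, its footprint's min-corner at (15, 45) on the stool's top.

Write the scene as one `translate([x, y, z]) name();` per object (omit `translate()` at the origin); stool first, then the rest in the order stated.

stool();
translate([15, 45, 431]) spool();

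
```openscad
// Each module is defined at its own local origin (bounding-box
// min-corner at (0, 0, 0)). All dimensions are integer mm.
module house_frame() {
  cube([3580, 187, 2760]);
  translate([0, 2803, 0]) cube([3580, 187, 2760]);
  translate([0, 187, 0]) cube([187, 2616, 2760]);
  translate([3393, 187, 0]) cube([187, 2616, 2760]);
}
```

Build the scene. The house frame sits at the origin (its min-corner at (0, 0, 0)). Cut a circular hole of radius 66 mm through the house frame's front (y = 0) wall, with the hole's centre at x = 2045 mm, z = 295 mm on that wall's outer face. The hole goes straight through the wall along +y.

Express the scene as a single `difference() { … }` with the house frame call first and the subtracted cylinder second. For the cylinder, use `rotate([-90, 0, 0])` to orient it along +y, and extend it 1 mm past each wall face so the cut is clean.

difference() {
  house_frame();
  translate([2045, -1, 295]) rotate([-90, 0, 0]) cylinder(h = 189, r = 66);
}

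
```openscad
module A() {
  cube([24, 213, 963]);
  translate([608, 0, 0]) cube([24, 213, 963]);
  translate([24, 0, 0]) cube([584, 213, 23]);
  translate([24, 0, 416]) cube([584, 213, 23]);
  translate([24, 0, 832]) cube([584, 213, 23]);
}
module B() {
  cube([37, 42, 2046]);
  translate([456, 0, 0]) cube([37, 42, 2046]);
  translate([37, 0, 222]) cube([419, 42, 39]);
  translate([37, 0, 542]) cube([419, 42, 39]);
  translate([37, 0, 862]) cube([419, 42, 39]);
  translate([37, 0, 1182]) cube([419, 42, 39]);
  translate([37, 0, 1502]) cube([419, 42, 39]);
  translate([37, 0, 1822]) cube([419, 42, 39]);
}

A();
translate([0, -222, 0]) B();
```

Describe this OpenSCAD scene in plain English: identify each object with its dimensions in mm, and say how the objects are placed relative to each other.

A is a bookshelf 632 mm wide overall, 213 mm deep and 963 mm tall. The two sides are 24 mm thick vertical panels. 3 horizontal shelves of 23 mm thickness span between the inner faces of the sides; the lowest shelf sits on the floor and shelves are stacked with a clear vertical gap of 393 mm between each pair.

B is a straight ladder. Two 37×42 mm vertical rails, 2046 mm tall, stand 493 mm apart (outside-to-outside) with their front faces coplanar on the −y side. 6 rungs, each 42 mm deep and 39 mm tall, span between the inner faces of the rails, front faces flush with the rails. The lowest rung's underside is at z = 222 mm and rungs are spaced 320 mm apart (underside to underside).

The ladder is on the floor beside the bookshelf on its −y side.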